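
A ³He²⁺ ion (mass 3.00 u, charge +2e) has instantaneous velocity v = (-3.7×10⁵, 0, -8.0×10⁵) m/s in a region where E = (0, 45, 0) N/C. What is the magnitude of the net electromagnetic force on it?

|F| ≈ 1.44×10⁻¹⁷ N

Only an electric field acts, so F = qE = (3.204×10⁻¹⁹ C)·(0, 45.0, 0) = (0, 1.44×10⁻¹⁷, 0) N.
|F| = 1.44×10⁻¹⁷ N.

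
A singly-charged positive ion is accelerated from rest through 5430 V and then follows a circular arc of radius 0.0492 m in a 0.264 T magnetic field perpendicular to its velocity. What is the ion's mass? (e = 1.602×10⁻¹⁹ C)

m ≈ 2.49×10⁻²⁷ kg

Combine |q|V = ½mv² and r = mv/(|q|B): eliminate v to get m = qB²r²/(2V).
m = (1.602×10⁻¹⁹)(0.264)²(0.0492)²/(2·5430) ≈ 2.49×10⁻²⁷ kg.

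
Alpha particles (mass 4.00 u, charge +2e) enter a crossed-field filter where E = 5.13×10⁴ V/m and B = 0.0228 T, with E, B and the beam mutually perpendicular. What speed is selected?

v = 2.25×10⁶ m/s

For undeflected motion the electric and magnetic forces balance: qE = qvB.
v = E/B = 5.13×10⁴/0.0228 = 2.25×10⁶ m/s.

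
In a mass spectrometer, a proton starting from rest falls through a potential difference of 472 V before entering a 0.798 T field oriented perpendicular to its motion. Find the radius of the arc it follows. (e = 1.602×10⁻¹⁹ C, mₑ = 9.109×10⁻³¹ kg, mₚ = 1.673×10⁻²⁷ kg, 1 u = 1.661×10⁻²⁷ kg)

Acceleration: |q|V = ½mv² ⇒ v = √(2|q|V/m) = √(2·1.602×10⁻¹⁹·472/1.673×10⁻²⁷) ≈ 3.007×10⁵ m/s.
In the field: r = mv/(|q|B) = (1.673×10⁻²⁷)(3.007×10⁵)/((1.602×10⁻¹⁹)(0.798)) ≈ 3.93×10⁻³ m.

r ≈ 3.93×10⁻³ m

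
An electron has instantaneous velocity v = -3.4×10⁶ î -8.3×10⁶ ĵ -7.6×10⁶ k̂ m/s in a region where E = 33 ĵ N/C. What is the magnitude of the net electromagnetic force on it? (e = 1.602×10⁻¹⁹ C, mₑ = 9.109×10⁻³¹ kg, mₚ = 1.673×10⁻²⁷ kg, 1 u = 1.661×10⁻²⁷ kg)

Only an electric field acts, so F = qE = (−1.602×10⁻¹⁹ C)·(0, 33.0, 0) = (0, -5.29×10⁻¹⁸, 0) N.
|F| = 5.29×10⁻¹⁸ N.

|F| ≈ 5.29×10⁻¹⁸ N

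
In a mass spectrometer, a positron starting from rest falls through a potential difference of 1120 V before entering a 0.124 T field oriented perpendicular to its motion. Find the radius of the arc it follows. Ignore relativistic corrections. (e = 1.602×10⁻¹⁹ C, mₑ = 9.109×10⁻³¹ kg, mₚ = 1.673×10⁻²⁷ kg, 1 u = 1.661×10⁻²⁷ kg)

r ≈ 9.10×10⁻⁴ m

Acceleration: |q|V = ½mv² ⇒ v = √(2|q|V/m) = √(2·1.602×10⁻¹⁹·1120/9.109×10⁻³¹) ≈ 1.985×10⁷ m/s.
In the field: r = mv/(|q|B) = (9.109×10⁻³¹)(1.985×10⁷)/((1.602×10⁻¹⁹)(0.124)) ≈ 9.10×10⁻⁴ m.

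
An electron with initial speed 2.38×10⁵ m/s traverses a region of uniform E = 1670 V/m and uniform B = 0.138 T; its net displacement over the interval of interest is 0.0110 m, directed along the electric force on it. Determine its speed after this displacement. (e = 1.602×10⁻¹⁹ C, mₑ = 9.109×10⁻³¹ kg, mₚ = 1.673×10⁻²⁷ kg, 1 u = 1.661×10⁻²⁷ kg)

B does no work; ΔKE = |q|E d.
½mv_f² = ½mv₀² + |q|Ed = ½(9.109×10⁻³¹)(2.38×10⁵)² + (1.602×10⁻¹⁹)(1670)(0.0110) ≈ 2.580×10⁻²⁰ J + 2.943×10⁻¹⁸ J ≈ 2.969×10⁻¹⁸ J.
v_f = √(2·2.969×10⁻¹⁸/9.109×10⁻³¹) ≈ 2.55×10⁶ m/s.

v_f ≈ 2.55×10⁶ m/s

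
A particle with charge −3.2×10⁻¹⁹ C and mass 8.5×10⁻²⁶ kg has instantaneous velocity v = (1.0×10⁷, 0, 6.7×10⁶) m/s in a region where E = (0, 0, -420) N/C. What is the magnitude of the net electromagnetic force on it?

Only an electric field acts, so F = qE = (−3.2×10⁻¹⁹ C)·(0, 0, -420) = (0, 0, 1.34×10⁻¹⁶) N.
|F| = 1.34×10⁻¹⁶ N.

|F| ≈ 1.34×10⁻¹⁶ N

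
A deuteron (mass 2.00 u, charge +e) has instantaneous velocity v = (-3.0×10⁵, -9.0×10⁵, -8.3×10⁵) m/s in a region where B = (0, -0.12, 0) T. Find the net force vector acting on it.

F ≈ (-1.60×10⁻¹⁴, 0, 5.77×10⁻¹⁵) N

v×B = (-9.96×10⁴, 0, 3.60×10⁴) N/C.
F = q v×B = (1.602×10⁻¹⁹ C)·(-9.96×10⁴, 0, 3.60×10⁴) = (-1.60×10⁻¹⁴, 0, 5.77×10⁻¹⁵) N.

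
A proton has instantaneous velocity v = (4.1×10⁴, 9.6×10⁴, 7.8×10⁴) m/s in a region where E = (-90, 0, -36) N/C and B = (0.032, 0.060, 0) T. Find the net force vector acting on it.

v×B = (-4680, 2500, -612) N/C.
E + v×B = (-4770, 2500, -648) N/C.
F = q(E + v×B) = (1.602×10⁻¹⁹ C)·(-4770, 2500, -648) = (-7.64×10⁻¹⁶, 4.00×10⁻¹⁶, -1.04×10⁻¹⁶) N.

F ≈ (-7.64×10⁻¹⁶, 4.00×10⁻¹⁶, -1.04×10⁻¹⁶) N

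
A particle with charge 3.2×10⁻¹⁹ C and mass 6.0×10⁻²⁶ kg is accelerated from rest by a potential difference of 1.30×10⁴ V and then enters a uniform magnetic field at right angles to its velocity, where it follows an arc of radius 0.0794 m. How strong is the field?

B ≈ 0.879 T

v = √(2|q|V/m) = √(2·3.2×10⁻¹⁹·1.30×10⁴/6.0×10⁻²⁶) ≈ 3.724×10⁵ m/s.
B = mv/(|q|r) = (6.0×10⁻²⁶)(3.724×10⁵)/((3.2×10⁻¹⁹)(0.0794)) ≈ 0.879 T.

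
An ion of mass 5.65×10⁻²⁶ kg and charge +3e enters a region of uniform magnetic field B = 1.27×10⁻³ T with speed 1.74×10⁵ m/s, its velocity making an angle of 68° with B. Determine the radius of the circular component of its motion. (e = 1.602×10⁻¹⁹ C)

v⊥ = v sinθ = 1.74×10⁵·sin68° ≈ 1.613×10⁵ m/s.
r = m v⊥/(|q|B) = (5.65×10⁻²⁶)(1.613×10⁵)/((4.806×10⁻¹⁹)(1.27×10⁻³)) ≈ 14.9 m.

r ≈ 14.9 m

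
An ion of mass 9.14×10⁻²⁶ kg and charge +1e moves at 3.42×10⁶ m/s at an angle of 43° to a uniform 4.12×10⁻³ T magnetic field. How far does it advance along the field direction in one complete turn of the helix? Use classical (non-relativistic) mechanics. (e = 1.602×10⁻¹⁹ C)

p ≈ 2180 m

v∥ = v cosθ = 3.42×10⁶·cos43° ≈ 2.501×10⁶ m/s.
T = 2πm/(|q|B) = 2π(9.14×10⁻²⁶)/((1.602×10⁻¹⁹)(4.12×10⁻³)) ≈ 8.701×10⁻⁴ s.
pitch = v∥ T = (2.501×10⁶)(8.701×10⁻⁴) ≈ 2180 m.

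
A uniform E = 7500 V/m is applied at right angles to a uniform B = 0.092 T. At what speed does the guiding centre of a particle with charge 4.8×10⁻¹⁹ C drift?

v_d ≈ 8.2×10⁴ m/s

The E×B drift speed is v_d = E/B.
v_d = 7500/0.092 = 8.2×10⁴ m/s.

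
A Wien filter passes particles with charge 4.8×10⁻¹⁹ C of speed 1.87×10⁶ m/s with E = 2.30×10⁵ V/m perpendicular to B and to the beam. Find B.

B = 0.123 T

Balance of forces in the selector: qE = qvB ⇒ B = E/v.
B = 2.30×10⁵/1.87×10⁶ = 0.123 T.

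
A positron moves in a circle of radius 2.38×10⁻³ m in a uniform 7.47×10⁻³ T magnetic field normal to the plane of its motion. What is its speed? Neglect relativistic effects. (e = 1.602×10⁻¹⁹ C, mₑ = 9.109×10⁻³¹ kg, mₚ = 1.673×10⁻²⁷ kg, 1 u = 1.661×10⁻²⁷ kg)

v ≈ 3.13×10⁶ m/s

From |q|vB = mv²/r, v = |q|Br/m.
v = (1.602×10⁻¹⁹)(7.47×10⁻³)(2.38×10⁻³)/9.109×10⁻³¹ ≈ 3.13×10⁶ m/s.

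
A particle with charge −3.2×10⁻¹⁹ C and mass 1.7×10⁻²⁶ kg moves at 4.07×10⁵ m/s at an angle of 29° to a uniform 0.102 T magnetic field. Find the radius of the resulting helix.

r ≈ 0.103 m

v⊥ = v sinθ = 4.07×10⁵·sin29° ≈ 1.973×10⁵ m/s.
r = m v⊥/(|q|B) = (1.7×10⁻²⁶)(1.973×10⁵)/((3.2×10⁻¹⁹)(0.102)) ≈ 0.103 m.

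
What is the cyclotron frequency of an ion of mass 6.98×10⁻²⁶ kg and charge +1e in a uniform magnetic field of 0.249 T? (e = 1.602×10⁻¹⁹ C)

f = |q|B/(2πm).
f = (1.602×10⁻¹⁹)(0.249)/(2π·6.98×10⁻²⁶) ≈ 9.10×10⁴ Hz.

f ≈ 9.10×10⁴ Hz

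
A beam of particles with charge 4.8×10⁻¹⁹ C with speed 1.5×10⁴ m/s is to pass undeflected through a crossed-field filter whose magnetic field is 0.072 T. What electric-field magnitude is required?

E = 1100 V/m

For straight-line motion qE = qvB, so E = vB.
E = 1.5×10⁴ × 0.072 = 1100 V/m.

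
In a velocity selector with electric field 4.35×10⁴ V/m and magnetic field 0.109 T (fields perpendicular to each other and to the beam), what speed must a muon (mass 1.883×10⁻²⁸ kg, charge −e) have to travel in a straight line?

v = 3.99×10⁵ m/s

Straight-line motion ⇒ electric and magnetic forces cancel, so E = vB.
v = E/B = 4.35×10⁴/0.109 = 3.99×10⁵ m/s.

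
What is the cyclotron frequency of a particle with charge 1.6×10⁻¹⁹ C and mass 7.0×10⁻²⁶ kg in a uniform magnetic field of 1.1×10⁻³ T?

f = |q|B/(2πm).
f = (1.6×10⁻¹⁹)(1.1×10⁻³)/(2π·7.0×10⁻²⁶) ≈ 400 Hz.

f ≈ 400 Hz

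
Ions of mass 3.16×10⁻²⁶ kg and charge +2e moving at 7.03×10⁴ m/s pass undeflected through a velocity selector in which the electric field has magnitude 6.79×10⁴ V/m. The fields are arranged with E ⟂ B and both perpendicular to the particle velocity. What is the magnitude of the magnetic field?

Balance of forces in the selector: qE = qvB ⇒ B = E/v.
B = 6.79×10⁴/7.03×10⁴ = 0.966 T.

B = 0.966 T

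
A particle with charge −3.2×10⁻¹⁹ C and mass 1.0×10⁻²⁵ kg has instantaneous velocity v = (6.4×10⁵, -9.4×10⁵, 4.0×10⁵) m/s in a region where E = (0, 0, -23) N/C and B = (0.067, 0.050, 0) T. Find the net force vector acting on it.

F ≈ (6.40×10⁻¹⁵, -8.58×10⁻¹⁵, -3.04×10⁻¹⁴) N

v×B = (-2.00×10⁴, 2.68×10⁴, 9.50×10⁴) N/C.
E + v×B = (-2.00×10⁴, 2.68×10⁴, 9.50×10⁴) N/C.
F = q(E + v×B) = (−3.2×10⁻¹⁹ C)·(-2.00×10⁴, 2.68×10⁴, 9.50×10⁴) = (6.40×10⁻¹⁵, -8.58×10⁻¹⁵, -3.04×10⁻¹⁴) N.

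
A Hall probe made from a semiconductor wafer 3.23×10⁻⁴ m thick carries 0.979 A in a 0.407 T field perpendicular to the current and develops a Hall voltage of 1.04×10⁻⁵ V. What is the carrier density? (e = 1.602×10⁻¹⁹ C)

n ≈ 7.40×10²⁶ m⁻³

From V_H = IB/(n e t), n = IB/(V_H e t).
n = (0.979)(0.407)/((1.04×10⁻⁵)(1.602×10⁻¹⁹)(3.23×10⁻⁴)) ≈ 7.40×10²⁶ m⁻³.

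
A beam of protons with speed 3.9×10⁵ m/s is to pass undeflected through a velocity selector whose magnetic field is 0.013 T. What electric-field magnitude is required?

E = 5100 V/m

For straight-line motion qE = qvB, so E = vB.
E = 3.9×10⁵ × 0.013 = 5100 V/m.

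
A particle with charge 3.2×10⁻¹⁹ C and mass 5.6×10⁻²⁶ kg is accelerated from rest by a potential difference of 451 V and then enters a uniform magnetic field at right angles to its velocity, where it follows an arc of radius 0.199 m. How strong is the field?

B ≈ 0.0631 T

v = √(2|q|V/m) = √(2·3.2×10⁻¹⁹·451/5.6×10⁻²⁶) ≈ 7.179×10⁴ m/s.
B = mv/(|q|r) = (5.6×10⁻²⁶)(7.179×10⁴)/((3.2×10⁻¹⁹)(0.199)) ≈ 0.0631 T.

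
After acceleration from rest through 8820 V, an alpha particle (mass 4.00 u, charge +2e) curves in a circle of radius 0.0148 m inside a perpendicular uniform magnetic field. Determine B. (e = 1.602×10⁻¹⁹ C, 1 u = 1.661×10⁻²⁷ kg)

B ≈ 1.29 T

v = √(2|q|V/m) = √(2·3.204×10⁻¹⁹·8820/6.644×10⁻²⁷) ≈ 9.223×10⁵ m/s.
B = mv/(|q|r) = (6.644×10⁻²⁷)(9.223×10⁵)/((3.204×10⁻¹⁹)(0.0148)) ≈ 1.29 T.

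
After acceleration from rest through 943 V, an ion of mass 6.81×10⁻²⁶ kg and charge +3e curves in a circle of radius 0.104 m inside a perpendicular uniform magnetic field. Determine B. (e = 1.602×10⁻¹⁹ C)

B ≈ 0.157 T

v = √(2|q|V/m) = √(2·4.806×10⁻¹⁹·943/6.81×10⁻²⁶) ≈ 1.154×10⁵ m/s.
B = mv/(|q|r) = (6.81×10⁻²⁶)(1.154×10⁵)/((4.806×10⁻¹⁹)(0.104)) ≈ 0.157 T.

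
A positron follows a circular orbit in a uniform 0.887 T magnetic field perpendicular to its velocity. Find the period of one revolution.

The cyclotron period depends only on m, q, B: T = 2πm/(|q|B).
T = 2π(9.109×10⁻³¹)/((1.602×10⁻¹⁹)(0.887)) ≈ 4.03×10⁻¹¹ s.

T ≈ 4.03×10⁻¹¹ s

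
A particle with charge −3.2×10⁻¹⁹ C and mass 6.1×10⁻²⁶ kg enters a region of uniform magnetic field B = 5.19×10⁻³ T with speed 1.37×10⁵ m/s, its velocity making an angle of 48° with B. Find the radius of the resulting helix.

r ≈ 3.74 m

v⊥ = v sinθ = 1.37×10⁵·sin48° ≈ 1.018×10⁵ m/s.
r = m v⊥/(|q|B) = (6.1×10⁻²⁶)(1.018×10⁵)/((3.2×10⁻¹⁹)(5.19×10⁻³)) ≈ 3.74 m.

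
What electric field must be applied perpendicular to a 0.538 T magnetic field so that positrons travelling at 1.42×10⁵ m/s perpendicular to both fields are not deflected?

E = 7.64×10⁴ V/m

For straight-line motion qE = qvB, so E = vB.
E = 1.42×10⁵ × 0.538 = 7.64×10⁴ V/m.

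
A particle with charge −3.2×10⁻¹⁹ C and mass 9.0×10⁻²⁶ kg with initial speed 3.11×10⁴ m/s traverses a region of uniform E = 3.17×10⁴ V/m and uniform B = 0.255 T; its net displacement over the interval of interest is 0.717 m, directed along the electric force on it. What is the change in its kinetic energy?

ΔKE ≈ 7.27×10⁻¹⁵ J

The magnetic force is always ⟂ v and does no work; only the electric force changes KE.
ΔKE = F_E · d = |q|E d = (3.2×10⁻¹⁹)(3.17×10⁴)(0.717) ≈ 7.27×10⁻¹⁵ J.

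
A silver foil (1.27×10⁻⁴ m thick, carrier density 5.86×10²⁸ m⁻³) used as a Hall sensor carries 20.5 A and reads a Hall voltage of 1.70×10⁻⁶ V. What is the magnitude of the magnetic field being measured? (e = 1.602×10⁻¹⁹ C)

B ≈ 0.0989 T

From V_H = IB/(n e t), B = V_H n e t / I.
B = (1.70×10⁻⁶)(5.86×10²⁸)(1.602×10⁻¹⁹)(1.27×10⁻⁴)/20.5 ≈ 0.0989 T.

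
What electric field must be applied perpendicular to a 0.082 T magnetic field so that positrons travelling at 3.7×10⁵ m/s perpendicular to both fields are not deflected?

E = 3.0×10⁴ V/m

For straight-line motion qE = qvB, so E = vB.
E = 3.7×10⁵ × 0.082 = 3.0×10⁴ V/m.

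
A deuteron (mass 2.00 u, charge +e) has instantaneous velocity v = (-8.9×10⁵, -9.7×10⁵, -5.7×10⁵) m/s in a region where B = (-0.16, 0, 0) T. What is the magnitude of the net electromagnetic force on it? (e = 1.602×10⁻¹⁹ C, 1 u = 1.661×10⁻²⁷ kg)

|F| ≈ 2.88×10⁻¹⁴ N

v×B = (0, 9.12×10⁴, -1.55×10⁵) N/C.
F = q v×B = (1.602×10⁻¹⁹ C)·(0, 9.12×10⁴, -1.55×10⁵) = (0, 1.46×10⁻¹⁴, -2.49×10⁻¹⁴) N.
|F| = 2.88×10⁻¹⁴ N.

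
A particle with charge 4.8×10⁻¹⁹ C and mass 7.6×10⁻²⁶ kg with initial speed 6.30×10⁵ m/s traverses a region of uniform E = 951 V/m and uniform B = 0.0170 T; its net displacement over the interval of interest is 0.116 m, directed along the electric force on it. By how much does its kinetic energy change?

ΔKE ≈ 5.30×10⁻¹⁷ J

The magnetic force is always ⟂ v and does no work; only the electric force changes KE.
ΔKE = F_E · d = |q|E d = (4.8×10⁻¹⁹)(951)(0.116) ≈ 5.30×10⁻¹⁷ J.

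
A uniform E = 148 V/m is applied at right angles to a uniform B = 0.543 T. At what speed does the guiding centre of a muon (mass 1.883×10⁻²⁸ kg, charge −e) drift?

v_d ≈ 273 m/s

The steady drift has the magnetic force balancing the electric force, so v_d = E/B.
v_d = 148/0.543 = 273 m/s.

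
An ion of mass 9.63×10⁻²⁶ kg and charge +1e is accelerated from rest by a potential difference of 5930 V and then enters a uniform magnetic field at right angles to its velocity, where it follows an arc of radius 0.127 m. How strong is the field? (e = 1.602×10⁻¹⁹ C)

B ≈ 0.665 T

v = √(2|q|V/m) = √(2·1.602×10⁻¹⁹·5930/9.63×10⁻²⁶) ≈ 1.405×10⁵ m/s.
B = mv/(|q|r) = (9.63×10⁻²⁶)(1.405×10⁵)/((1.602×10⁻¹⁹)(0.127)) ≈ 0.665 T.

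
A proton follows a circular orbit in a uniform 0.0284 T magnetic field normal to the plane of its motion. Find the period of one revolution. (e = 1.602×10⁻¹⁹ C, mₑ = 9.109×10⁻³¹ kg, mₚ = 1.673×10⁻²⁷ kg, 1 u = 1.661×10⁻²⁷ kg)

The cyclotron period depends only on m, q, B: T = 2πm/(|q|B).
T = 2π(1.673×10⁻²⁷)/((1.602×10⁻¹⁹)(0.0284)) ≈ 2.31×10⁻⁶ s.

T ≈ 2.31×10⁻⁶ s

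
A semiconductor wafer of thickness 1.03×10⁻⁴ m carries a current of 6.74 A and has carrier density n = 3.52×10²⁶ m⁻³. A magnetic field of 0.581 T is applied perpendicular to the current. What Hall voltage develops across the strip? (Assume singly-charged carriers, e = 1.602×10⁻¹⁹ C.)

V_H ≈ 6.74×10⁻⁴ V

V_H = IB/(n e t).
V_H = (6.74)(0.581)/((3.52×10²⁶)(1.602×10⁻¹⁹)(1.03×10⁻⁴)) ≈ 6.74×10⁻⁴ V.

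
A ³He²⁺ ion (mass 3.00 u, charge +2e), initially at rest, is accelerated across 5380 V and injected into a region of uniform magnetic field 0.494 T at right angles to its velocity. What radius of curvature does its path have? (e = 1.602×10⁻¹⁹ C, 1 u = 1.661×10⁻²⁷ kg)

r ≈ 0.0262 m

Acceleration: |q|V = ½mv² ⇒ v = √(2|q|V/m) = √(2·3.204×10⁻¹⁹·5380/4.983×10⁻²⁷) ≈ 8.318×10⁵ m/s.
In the field: r = mv/(|q|B) = (4.983×10⁻²⁷)(8.318×10⁵)/((3.204×10⁻¹⁹)(0.494)) ≈ 0.0262 m.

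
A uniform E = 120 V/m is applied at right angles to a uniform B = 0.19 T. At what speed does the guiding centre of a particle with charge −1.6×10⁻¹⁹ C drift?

In crossed fields the guiding centre drifts at v_d = |E×B|/B² = E/B, independent of charge and mass.
v_d = 120/0.19 = 630 m/s.

v_d ≈ 630 m/s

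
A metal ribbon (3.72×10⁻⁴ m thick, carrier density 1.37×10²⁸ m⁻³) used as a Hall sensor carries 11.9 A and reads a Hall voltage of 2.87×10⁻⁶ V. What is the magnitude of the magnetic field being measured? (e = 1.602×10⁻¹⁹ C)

B ≈ 0.197 T

From V_H = IB/(n e t), B = V_H n e t / I.
B = (2.87×10⁻⁶)(1.37×10²⁸)(1.602×10⁻¹⁹)(3.72×10⁻⁴)/11.9 ≈ 0.197 T.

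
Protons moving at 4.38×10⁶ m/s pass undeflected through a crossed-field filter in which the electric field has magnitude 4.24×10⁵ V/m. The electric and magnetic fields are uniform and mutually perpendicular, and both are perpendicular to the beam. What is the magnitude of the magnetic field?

B = 0.0968 T

Balance of forces in the selector: qE = qvB ⇒ B = E/v.
B = 4.24×10⁵/4.38×10⁶ = 0.0968 T.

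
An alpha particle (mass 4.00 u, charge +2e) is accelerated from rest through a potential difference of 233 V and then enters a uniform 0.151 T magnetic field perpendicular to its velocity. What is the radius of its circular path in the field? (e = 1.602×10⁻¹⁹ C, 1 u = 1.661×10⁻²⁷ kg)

r ≈ 0.0206 m

Acceleration: |q|V = ½mv² ⇒ v = √(2|q|V/m) = √(2·3.204×10⁻¹⁹·233/6.644×10⁻²⁷) ≈ 1.499×10⁵ m/s.
In the field: r = mv/(|q|B) = (6.644×10⁻²⁷)(1.499×10⁵)/((3.204×10⁻¹⁹)(0.151)) ≈ 0.0206 m.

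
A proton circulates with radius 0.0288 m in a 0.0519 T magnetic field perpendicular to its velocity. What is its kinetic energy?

v = |q|Br/m, then KE = ½mv² = (qBr)²/(2m).
v = (1.602×10⁻¹⁹)(0.0519)(0.0288)/1.673×10⁻²⁷ ≈ 1.431×10⁵ m/s.
KE = ½(1.673×10⁻²⁷)(1.431×10⁵)² ≈ 1.71×10⁻¹⁷ J.

KE ≈ 1.71×10⁻¹⁷ J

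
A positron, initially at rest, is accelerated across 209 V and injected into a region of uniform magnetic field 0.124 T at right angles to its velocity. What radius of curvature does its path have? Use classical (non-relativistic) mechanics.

r ≈ 3.93×10⁻⁴ m

Acceleration: |q|V = ½mv² ⇒ v = √(2|q|V/m) = √(2·1.602×10⁻¹⁹·209/9.109×10⁻³¹) ≈ 8.574×10⁶ m/s.
In the field: r = mv/(|q|B) = (9.109×10⁻³¹)(8.574×10⁶)/((1.602×10⁻¹⁹)(0.124)) ≈ 3.93×10⁻⁴ m.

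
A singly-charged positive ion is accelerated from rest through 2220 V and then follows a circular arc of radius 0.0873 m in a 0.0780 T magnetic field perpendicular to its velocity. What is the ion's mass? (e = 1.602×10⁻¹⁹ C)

m ≈ 1.67×10⁻²⁷ kg

Combine |q|V = ½mv² and r = mv/(|q|B): eliminate v to get m = qB²r²/(2V).
m = (1.602×10⁻¹⁹)(0.0780)²(0.0873)²/(2·2220) ≈ 1.67×10⁻²⁷ kg.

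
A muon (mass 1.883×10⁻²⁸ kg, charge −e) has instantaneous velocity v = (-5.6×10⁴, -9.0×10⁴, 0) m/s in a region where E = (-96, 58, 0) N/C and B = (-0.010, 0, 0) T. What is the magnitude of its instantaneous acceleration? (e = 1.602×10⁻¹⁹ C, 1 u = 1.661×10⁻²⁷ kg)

v×B = (0, 0, -900) N/C.
E + v×B = (-96.0, 58.0, -900) N/C.
F = q(E + v×B) = (−1.602×10⁻¹⁹ C)·(-96.0, 58.0, -900) = (1.54×10⁻¹⁷, -9.29×10⁻¹⁸, 1.44×10⁻¹⁶) N.
|a| = |F|/m = 1.453×10⁻¹⁶/1.883×10⁻²⁸ ≈ 7.72×10¹¹ m/s².

|a| ≈ 7.72×10¹¹ m/s²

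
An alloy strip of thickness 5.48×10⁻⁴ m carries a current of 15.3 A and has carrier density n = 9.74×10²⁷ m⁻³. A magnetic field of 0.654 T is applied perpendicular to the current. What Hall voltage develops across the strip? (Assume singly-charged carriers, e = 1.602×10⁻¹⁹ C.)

V_H = IB/(n e t).
V_H = (15.3)(0.654)/((9.74×10²⁷)(1.602×10⁻¹⁹)(5.48×10⁻⁴)) ≈ 1.17×10⁻⁵ V.

V_H ≈ 1.17×10⁻⁵ V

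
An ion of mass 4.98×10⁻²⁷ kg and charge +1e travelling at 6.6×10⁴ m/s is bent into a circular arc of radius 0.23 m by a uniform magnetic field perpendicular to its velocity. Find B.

From |q|vB = mv²/r, B = mv/(|q|r).
B = (4.98×10⁻²⁷)(6.6×10⁴)/((1.602×10⁻¹⁹)(0.23)) ≈ 8.9×10⁻³ T.

B ≈ 8.9×10⁻³ T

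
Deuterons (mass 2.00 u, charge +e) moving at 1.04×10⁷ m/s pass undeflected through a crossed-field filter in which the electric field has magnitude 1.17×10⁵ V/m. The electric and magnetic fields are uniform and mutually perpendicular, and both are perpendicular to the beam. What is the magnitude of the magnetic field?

Balance of forces in the selector: qE = qvB ⇒ B = E/v.
B = 1.17×10⁵/1.04×10⁷ = 0.0112 T.

B = 0.0112 T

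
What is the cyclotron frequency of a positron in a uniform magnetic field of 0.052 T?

f = |q|B/(2πm).
f = (1.602×10⁻¹⁹)(0.052)/(2π·9.109×10⁻³¹) ≈ 1.5×10⁹ Hz.

f ≈ 1.5×10⁹ Hz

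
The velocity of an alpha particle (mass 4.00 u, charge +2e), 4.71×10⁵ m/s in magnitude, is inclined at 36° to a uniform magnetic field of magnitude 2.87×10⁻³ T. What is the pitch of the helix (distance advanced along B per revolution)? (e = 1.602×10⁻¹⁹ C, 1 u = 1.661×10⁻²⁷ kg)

p ≈ 17.3 m

v∥ = v cosθ = 4.71×10⁵·cos36° ≈ 3.810×10⁵ m/s.
T = 2πm/(|q|B) = 2π(6.644×10⁻²⁷)/((3.204×10⁻¹⁹)(2.87×10⁻³)) ≈ 4.540×10⁻⁵ s.
pitch = v∥ T = (3.810×10⁵)(4.540×10⁻⁵) ≈ 17.3 m.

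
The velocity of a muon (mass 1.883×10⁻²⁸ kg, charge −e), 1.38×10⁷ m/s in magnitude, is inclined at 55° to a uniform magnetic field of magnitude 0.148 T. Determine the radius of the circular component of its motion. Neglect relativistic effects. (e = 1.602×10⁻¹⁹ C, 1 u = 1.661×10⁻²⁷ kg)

r ≈ 0.0898 m

v⊥ = v sinθ = 1.38×10⁷·sin55° ≈ 1.130×10⁷ m/s.
r = m v⊥/(|q|B) = (1.883×10⁻²⁸)(1.130×10⁷)/((1.602×10⁻¹⁹)(0.148)) ≈ 0.0898 m.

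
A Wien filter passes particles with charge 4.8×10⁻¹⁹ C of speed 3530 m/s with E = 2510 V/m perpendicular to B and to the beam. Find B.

Balance of forces in the selector: qE = qvB ⇒ B = E/v.
B = 2510/3530 = 0.711 T.

B = 0.711 T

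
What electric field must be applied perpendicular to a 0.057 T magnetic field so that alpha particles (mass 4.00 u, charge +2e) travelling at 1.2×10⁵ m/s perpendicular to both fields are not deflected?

E = 6800 V/m

For straight-line motion qE = qvB, so E = vB.
E = 1.2×10⁵ × 0.057 = 6800 V/m.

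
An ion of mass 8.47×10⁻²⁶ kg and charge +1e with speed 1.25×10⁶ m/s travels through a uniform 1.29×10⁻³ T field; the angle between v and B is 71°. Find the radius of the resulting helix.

r ≈ 484 m

v⊥ = v sinθ = 1.25×10⁶·sin71° ≈ 1.182×10⁶ m/s.
r = m v⊥/(|q|B) = (8.47×10⁻²⁶)(1.182×10⁶)/((1.602×10⁻¹⁹)(1.29×10⁻³)) ≈ 484 m.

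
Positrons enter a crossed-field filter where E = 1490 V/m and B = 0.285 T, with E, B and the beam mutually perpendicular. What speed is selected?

v = 5230 m/s

Zero net Lorentz force requires |qE| = |q v×B|, i.e. E = vB.
v = E/B = 1490/0.285 = 5230 m/s.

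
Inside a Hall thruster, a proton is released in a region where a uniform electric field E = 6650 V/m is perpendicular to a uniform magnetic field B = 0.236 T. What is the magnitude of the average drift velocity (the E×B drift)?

v_d ≈ 2.82×10⁴ m/s

The E×B drift speed is v_d = E/B.
v_d = 6650/0.236 = 2.82×10⁴ m/s.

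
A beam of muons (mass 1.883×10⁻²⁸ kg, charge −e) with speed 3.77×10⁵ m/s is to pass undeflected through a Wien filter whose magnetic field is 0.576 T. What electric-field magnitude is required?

E = 2.17×10⁵ V/m

For straight-line motion qE = qvB, so E = vB.
E = 3.77×10⁵ × 0.576 = 2.17×10⁵ V/m.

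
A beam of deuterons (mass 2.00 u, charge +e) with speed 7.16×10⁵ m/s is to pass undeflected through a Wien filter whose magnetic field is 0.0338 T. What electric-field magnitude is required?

E = 2.42×10⁴ V/m

For straight-line motion qE = qvB, so E = vB.
E = 7.16×10⁵ × 0.0338 = 2.42×10⁴ V/m.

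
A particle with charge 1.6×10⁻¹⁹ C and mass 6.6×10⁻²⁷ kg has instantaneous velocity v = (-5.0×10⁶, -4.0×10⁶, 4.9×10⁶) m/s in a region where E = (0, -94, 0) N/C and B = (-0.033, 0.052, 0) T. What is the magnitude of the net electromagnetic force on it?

|F| ≈ 7.92×10⁻¹⁴ N

v×B = (-2.55×10⁵, -1.62×10⁵, -3.92×10⁵) N/C.
E + v×B = (-2.55×10⁵, -1.62×10⁵, -3.92×10⁵) N/C.
F = q(E + v×B) = (1.6×10⁻¹⁹ C)·(-2.55×10⁵, -1.62×10⁵, -3.92×10⁵) = (-4.08×10⁻¹⁴, -2.59×10⁻¹⁴, -6.27×10⁻¹⁴) N.
|F| = 7.92×10⁻¹⁴ N.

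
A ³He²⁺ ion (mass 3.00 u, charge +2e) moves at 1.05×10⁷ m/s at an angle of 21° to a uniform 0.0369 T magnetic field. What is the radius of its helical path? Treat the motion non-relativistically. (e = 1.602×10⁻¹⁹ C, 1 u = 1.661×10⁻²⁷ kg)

r ≈ 1.59 m

v⊥ = v sinθ = 1.05×10⁷·sin21° ≈ 3.763×10⁶ m/s.
r = m v⊥/(|q|B) = (4.983×10⁻²⁷)(3.763×10⁶)/((3.204×10⁻¹⁹)(0.0369)) ≈ 1.59 m.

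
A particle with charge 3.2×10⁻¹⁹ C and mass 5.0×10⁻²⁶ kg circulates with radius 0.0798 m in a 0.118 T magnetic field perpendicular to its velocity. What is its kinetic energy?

v = |q|Br/m, then KE = ½mv² = (qBr)²/(2m).
v = (3.2×10⁻¹⁹)(0.118)(0.0798)/5.0×10⁻²⁶ ≈ 6.026×10⁴ m/s.
KE = ½(5.0×10⁻²⁶)(6.026×10⁴)² ≈ 9.08×10⁻¹⁷ J.

KE ≈ 9.08×10⁻¹⁷ J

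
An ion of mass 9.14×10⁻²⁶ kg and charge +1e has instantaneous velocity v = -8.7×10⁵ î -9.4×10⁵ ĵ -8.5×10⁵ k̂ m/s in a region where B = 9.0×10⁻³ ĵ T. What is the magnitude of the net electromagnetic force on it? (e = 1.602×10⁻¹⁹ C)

|F| ≈ 1.75×10⁻¹⁵ N

v×B = (7650, 0, -7830) N/C.
F = q v×B = (1.602×10⁻¹⁹ C)·(7650, 0, -7830) = (1.23×10⁻¹⁵, 0, -1.25×10⁻¹⁵) N.
|F| = 1.75×10⁻¹⁵ N.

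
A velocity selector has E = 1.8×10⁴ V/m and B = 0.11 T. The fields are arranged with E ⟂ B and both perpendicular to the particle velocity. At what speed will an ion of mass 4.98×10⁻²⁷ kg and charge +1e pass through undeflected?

v = 1.6×10⁵ m/s

Zero net Lorentz force requires |qE| = |q v×B|, i.e. E = vB.
v = E/B = 1.8×10⁴/0.11 = 1.6×10⁵ m/s.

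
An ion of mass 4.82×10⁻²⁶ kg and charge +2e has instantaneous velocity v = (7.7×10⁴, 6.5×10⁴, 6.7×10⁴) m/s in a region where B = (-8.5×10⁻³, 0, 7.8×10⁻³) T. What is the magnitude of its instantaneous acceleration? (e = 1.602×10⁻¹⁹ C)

v×B = (507, -1170, 552) N/C.
F = q v×B = (3.204×10⁻¹⁹ C)·(507, -1170, 552) = (1.62×10⁻¹⁶, -3.75×10⁻¹⁶, 1.77×10⁻¹⁶) N.
|a| = |F|/m = 4.453×10⁻¹⁶/4.82×10⁻²⁶ ≈ 9.24×10⁹ m/s².

|a| ≈ 9.24×10⁹ m/s²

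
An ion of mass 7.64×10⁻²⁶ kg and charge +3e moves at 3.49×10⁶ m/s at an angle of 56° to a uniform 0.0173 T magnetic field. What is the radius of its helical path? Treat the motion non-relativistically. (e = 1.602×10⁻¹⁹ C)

v⊥ = v sinθ = 3.49×10⁶·sin56° ≈ 2.893×10⁶ m/s.
r = m v⊥/(|q|B) = (7.64×10⁻²⁶)(2.893×10⁶)/((4.806×10⁻¹⁹)(0.0173)) ≈ 26.6 m.

r ≈ 26.6 m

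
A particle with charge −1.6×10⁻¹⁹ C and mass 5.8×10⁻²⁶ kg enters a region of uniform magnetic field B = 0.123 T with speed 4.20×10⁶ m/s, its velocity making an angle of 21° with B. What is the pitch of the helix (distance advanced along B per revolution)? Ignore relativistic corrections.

p ≈ 72.6 m

v∥ = v cosθ = 4.20×10⁶·cos21° ≈ 3.921×10⁶ m/s.
T = 2πm/(|q|B) = 2π(5.8×10⁻²⁶)/((1.6×10⁻¹⁹)(0.123)) ≈ 1.852×10⁻⁵ s.
pitch = v∥ T = (3.921×10⁶)(1.852×10⁻⁵) ≈ 72.6 m.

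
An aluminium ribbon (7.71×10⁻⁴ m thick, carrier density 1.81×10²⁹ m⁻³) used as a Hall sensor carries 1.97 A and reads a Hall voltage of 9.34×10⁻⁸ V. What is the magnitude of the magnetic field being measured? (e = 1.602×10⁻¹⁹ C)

From V_H = IB/(n e t), B = V_H n e t / I.
B = (9.34×10⁻⁸)(1.81×10²⁹)(1.602×10⁻¹⁹)(7.71×10⁻⁴)/1.97 ≈ 1.06 T.

B ≈ 1.06 T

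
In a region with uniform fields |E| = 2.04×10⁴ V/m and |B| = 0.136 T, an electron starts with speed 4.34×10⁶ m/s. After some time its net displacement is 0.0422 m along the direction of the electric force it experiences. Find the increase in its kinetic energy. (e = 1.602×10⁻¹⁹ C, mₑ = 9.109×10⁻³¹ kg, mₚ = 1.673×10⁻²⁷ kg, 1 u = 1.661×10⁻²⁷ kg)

ΔKE ≈ 1.38×10⁻¹⁶ J

The magnetic force is always ⟂ v and does no work; only the electric force changes KE.
ΔKE = F_E · d = |q|E d = (1.602×10⁻¹⁹)(2.04×10⁴)(0.0422) ≈ 1.38×10⁻¹⁶ J.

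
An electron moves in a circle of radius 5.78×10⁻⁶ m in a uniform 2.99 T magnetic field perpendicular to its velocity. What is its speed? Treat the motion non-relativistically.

From |q|vB = mv²/r, v = |q|Br/m.
v = (1.602×10⁻¹⁹)(2.99)(5.78×10⁻⁶)/9.109×10⁻³¹ ≈ 3.04×10⁶ m/s.

v ≈ 3.04×10⁶ m/s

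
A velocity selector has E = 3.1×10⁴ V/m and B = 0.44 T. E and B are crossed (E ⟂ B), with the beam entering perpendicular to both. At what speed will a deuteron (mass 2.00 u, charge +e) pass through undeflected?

v = 7.0×10⁴ m/s

Straight-line motion ⇒ electric and magnetic forces cancel, so E = vB.
v = E/B = 3.1×10⁴/0.44 = 7.0×10⁴ m/s.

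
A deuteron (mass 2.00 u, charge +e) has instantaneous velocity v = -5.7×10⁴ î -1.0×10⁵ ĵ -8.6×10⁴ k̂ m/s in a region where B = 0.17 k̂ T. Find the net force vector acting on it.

F ≈ (-2.72×10⁻¹⁵, 1.55×10⁻¹⁵, 0) N

v×B = (-1.70×10⁴, 9690, 0) N/C.
F = q v×B = (1.602×10⁻¹⁹ C)·(-1.70×10⁴, 9690, 0) = (-2.72×10⁻¹⁵, 1.55×10⁻¹⁵, 0) N.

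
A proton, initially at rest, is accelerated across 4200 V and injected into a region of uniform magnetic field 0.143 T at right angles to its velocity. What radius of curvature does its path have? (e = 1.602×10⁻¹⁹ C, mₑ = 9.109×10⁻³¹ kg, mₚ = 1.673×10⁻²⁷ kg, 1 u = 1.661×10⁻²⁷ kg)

r ≈ 0.0655 m

Acceleration: |q|V = ½mv² ⇒ v = √(2|q|V/m) = √(2·1.602×10⁻¹⁹·4200/1.673×10⁻²⁷) ≈ 8.969×10⁵ m/s.
In the field: r = mv/(|q|B) = (1.673×10⁻²⁷)(8.969×10⁵)/((1.602×10⁻¹⁹)(0.143)) ≈ 0.0655 m.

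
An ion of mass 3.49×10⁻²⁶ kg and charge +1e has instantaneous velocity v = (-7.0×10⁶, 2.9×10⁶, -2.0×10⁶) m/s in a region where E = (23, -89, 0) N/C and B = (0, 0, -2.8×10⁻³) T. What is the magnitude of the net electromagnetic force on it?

v×B = (-8120, -1.96×10⁴, 0) N/C.
E + v×B = (-8100, -1.97×10⁴, 0) N/C.
F = q(E + v×B) = (1.602×10⁻¹⁹ C)·(-8100, -1.97×10⁴, 0) = (-1.30×10⁻¹⁵, -3.15×10⁻¹⁵, 0) N.
|F| = 3.41×10⁻¹⁵ N.

|F| ≈ 3.41×10⁻¹⁵ N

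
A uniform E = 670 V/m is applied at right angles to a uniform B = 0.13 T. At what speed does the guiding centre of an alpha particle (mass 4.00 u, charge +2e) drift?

v_d ≈ 5200 m/s

In crossed fields the guiding centre drifts at v_d = |E×B|/B² = E/B, independent of charge and mass.
v_d = 670/0.13 = 5200 m/s.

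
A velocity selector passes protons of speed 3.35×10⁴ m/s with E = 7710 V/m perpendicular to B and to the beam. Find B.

Balance of forces in the selector: qE = qvB ⇒ B = E/v.
B = 7710/3.35×10⁴ = 0.230 T.

B = 0.230 T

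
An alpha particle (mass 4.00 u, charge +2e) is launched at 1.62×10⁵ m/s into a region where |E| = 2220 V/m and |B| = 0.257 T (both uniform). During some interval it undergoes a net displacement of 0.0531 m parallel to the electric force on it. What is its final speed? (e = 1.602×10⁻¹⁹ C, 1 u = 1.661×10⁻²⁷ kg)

B does no work; ΔKE = |q|E d.
½mv_f² = ½mv₀² + |q|Ed = ½(6.644×10⁻²⁷)(1.62×10⁵)² + (3.204×10⁻¹⁹)(2220)(0.0531) ≈ 8.718×10⁻¹⁷ J + 3.777×10⁻¹⁷ J ≈ 1.250×10⁻¹⁶ J.
v_f = √(2·1.250×10⁻¹⁶/6.644×10⁻²⁷) ≈ 1.94×10⁵ m/s.

v_f ≈ 1.94×10⁵ m/s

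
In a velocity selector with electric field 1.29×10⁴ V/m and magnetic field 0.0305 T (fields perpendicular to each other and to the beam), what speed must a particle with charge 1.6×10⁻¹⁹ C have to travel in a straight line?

Zero net Lorentz force requires |qE| = |q v×B|, i.e. E = vB.
v = E/B = 1.29×10⁴/0.0305 = 4.23×10⁵ m/s.
The result is independent of the particle's charge and mass.

v = 4.23×10⁵ m/s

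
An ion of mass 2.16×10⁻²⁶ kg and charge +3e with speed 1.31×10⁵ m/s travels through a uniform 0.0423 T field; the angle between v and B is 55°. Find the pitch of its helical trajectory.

p ≈ 0.502 m

v∥ = v cosθ = 1.31×10⁵·cos55° ≈ 7.514×10⁴ m/s.
T = 2πm/(|q|B) = 2π(2.16×10⁻²⁶)/((4.806×10⁻¹⁹)(0.0423)) ≈ 6.676×10⁻⁶ s.
pitch = v∥ T = (7.514×10⁴)(6.676×10⁻⁶) ≈ 0.502 m.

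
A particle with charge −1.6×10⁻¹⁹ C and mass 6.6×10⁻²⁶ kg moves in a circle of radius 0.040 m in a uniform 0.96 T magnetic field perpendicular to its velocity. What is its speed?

From |q|vB = mv²/r, v = |q|Br/m.
v = (1.6×10⁻¹⁹)(0.96)(0.040)/6.6×10⁻²⁶ ≈ 9.3×10⁴ m/s.

v ≈ 9.3×10⁴ m/s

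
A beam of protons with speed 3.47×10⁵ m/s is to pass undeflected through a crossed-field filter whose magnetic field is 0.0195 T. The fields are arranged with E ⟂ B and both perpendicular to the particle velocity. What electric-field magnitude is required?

For straight-line motion qE = qvB, so E = vB.
E = 3.47×10⁵ × 0.0195 = 6770 V/m.

E = 6770 V/m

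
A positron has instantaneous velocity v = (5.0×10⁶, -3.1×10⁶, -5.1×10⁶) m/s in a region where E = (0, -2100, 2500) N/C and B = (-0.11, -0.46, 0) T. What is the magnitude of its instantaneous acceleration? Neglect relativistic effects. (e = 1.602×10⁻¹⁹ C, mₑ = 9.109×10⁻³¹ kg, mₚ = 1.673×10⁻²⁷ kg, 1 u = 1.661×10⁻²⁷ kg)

|a| ≈ 6.29×10¹⁷ m/s²

v×B = (-2.35×10⁶, 5.61×10⁵, -2.64×10⁶) N/C.
E + v×B = (-2.35×10⁶, 5.59×10⁵, -2.64×10⁶) N/C.
F = q(E + v×B) = (1.602×10⁻¹⁹ C)·(-2.35×10⁶, 5.59×10⁵, -2.64×10⁶) = (-3.76×10⁻¹³, 8.95×10⁻¹⁴, -4.23×10⁻¹³) N.
|a| = |F|/m = 5.727×10⁻¹³/9.109×10⁻³¹ ≈ 6.29×10¹⁷ m/s².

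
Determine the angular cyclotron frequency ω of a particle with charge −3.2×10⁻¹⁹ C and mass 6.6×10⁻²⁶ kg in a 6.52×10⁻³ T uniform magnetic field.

ω ≈ 3.16×10⁴ rad/s

ω = |q|B/m.
ω = (3.2×10⁻¹⁹)(6.52×10⁻³)/6.6×10⁻²⁶ ≈ 3.16×10⁴ rad/s.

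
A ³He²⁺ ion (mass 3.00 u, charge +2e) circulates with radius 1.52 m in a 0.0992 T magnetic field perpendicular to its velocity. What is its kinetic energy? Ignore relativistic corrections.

KE ≈ 2.34×10⁻¹³ J

v = |q|Br/m, then KE = ½mv² = (qBr)²/(2m).
v = (3.204×10⁻¹⁹)(0.0992)(1.52)/4.983×10⁻²⁷ ≈ 9.695×10⁶ m/s.
KE = ½(4.983×10⁻²⁷)(9.695×10⁶)² ≈ 2.34×10⁻¹³ J.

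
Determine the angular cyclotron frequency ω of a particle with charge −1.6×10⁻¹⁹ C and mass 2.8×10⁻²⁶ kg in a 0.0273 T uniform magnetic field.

ω ≈ 1.56×10⁵ rad/s

ω = |q|B/m.
ω = (1.6×10⁻¹⁹)(0.0273)/2.8×10⁻²⁶ ≈ 1.56×10⁵ rad/s.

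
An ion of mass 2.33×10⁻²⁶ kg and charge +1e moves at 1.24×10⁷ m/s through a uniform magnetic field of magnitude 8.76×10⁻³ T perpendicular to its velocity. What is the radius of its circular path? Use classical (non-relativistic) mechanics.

r ≈ 206 m

The magnetic force provides the centripetal force: |q|vB = mv²/r.
r = mv/(|q|B) = (2.33×10⁻²⁶)(1.24×10⁷)/((1.602×10⁻¹⁹)(8.76×10⁻³)) ≈ 206 m.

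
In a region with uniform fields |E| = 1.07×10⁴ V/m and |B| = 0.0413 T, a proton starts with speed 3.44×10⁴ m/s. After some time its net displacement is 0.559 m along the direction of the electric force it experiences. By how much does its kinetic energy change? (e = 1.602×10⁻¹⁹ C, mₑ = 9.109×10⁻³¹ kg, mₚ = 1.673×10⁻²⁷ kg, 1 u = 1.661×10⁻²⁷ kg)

The magnetic force is always ⟂ v and does no work; only the electric force changes KE.
ΔKE = F_E · d = |q|E d = (1.602×10⁻¹⁹)(1.07×10⁴)(0.559) ≈ 9.58×10⁻¹⁶ J.

ΔKE ≈ 9.58×10⁻¹⁶ J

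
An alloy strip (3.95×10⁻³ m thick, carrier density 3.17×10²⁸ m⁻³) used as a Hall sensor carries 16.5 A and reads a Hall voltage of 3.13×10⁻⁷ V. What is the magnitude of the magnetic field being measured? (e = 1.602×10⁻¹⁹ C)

From V_H = IB/(n e t), B = V_H n e t / I.
B = (3.13×10⁻⁷)(3.17×10²⁸)(1.602×10⁻¹⁹)(3.95×10⁻³)/16.5 ≈ 0.381 T.

B ≈ 0.381 T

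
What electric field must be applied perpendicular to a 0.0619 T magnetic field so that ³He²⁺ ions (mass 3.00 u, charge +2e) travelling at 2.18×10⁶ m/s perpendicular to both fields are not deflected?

For straight-line motion qE = qvB, so E = vB.
E = 2.18×10⁶ × 0.0619 = 1.35×10⁵ V/m.

E = 1.35×10⁵ V/m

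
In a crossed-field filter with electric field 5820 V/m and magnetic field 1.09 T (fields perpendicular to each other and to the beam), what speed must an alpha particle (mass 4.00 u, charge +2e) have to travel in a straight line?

v = 5340 m/s

For undeflected motion the electric and magnetic forces balance: qE = qvB.
v = E/B = 5820/1.09 = 5340 m/s.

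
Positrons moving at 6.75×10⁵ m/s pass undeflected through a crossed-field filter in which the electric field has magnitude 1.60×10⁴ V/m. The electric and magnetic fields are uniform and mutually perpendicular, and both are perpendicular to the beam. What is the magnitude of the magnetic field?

B = 0.0237 T

Balance of forces in the selector: qE = qvB ⇒ B = E/v.
B = 1.60×10⁴/6.75×10⁵ = 0.0237 T.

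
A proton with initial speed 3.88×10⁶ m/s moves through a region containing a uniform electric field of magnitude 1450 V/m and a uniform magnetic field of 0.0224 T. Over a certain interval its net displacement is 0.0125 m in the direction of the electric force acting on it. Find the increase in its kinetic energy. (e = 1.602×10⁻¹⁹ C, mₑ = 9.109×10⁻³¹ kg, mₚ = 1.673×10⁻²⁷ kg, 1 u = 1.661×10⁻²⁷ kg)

The magnetic force is always ⟂ v and does no work; only the electric force changes KE.
ΔKE = F_E · d = |q|E d = (1.602×10⁻¹⁹)(1450)(0.0125) ≈ 2.90×10⁻¹⁸ J.

ΔKE ≈ 2.90×10⁻¹⁸ J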